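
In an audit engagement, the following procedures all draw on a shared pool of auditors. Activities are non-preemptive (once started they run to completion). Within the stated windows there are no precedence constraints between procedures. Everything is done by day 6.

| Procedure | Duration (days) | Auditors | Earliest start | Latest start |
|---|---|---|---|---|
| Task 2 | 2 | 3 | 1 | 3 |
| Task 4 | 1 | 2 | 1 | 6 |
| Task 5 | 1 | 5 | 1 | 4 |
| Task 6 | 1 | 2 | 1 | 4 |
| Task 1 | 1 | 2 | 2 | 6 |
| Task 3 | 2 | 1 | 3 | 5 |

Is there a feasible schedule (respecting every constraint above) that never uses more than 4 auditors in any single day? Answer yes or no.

no

The minimum achievable peak is 5; 4 < 5, so no feasible schedule stays within the cap.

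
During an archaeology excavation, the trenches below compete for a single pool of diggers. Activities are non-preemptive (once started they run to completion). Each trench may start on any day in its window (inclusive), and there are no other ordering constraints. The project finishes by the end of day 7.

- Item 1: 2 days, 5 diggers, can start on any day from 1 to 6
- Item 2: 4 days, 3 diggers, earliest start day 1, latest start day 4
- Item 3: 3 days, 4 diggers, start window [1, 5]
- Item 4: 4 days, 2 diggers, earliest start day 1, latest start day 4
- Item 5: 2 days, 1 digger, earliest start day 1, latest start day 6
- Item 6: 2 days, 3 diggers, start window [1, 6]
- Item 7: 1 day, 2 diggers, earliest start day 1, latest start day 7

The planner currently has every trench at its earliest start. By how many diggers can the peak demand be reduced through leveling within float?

Early-start peak: d1:20  d2:18  d3:9  d4:5  d5:0  d6:0  d7:0 ⇒ 20.
Leveled (Item 1@1, Item 2@1, Item 3@5, Item 4@3, Item 5@5, Item 6@3, Item 7@7): d1:8  d2:8  d3:8  d4:8  d5:7  d6:7  d7:6 ⇒ 8.
Reduction 20 − 8 = 12.

12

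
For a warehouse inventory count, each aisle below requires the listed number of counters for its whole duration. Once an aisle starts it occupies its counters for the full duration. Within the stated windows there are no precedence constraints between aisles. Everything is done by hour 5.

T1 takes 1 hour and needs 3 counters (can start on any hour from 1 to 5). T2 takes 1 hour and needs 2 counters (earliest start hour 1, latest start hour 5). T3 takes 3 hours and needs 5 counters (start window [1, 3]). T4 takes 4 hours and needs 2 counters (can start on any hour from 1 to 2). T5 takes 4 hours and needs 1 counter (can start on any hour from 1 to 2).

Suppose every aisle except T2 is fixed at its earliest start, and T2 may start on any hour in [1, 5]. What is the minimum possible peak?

11

T2@1: h1:13  h2:8  h3:8  h4:3  h5:0 → peak 13
T2@2: h1:11  h2:10  h3:8  h4:3  h5:0 → peak 11
T2@3: h1:11  h2:8  h3:10  h4:3  h5:0 → peak 11
T2@4: h1:11  h2:8  h3:8  h4:5  h5:0 → peak 11
T2@5: h1:11  h2:8  h3:8  h4:3  h5:2 → peak 11
Best is T2@2, peak 11.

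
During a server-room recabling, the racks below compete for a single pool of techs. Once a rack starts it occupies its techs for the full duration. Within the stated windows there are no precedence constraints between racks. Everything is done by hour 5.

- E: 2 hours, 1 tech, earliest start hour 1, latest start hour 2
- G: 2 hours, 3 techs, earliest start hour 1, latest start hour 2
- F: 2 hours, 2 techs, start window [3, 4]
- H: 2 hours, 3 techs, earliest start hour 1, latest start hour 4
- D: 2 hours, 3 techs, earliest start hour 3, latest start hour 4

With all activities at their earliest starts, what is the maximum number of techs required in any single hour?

Early-start schedule: E@1, G@1, F@3, H@1, D@3.
Load per hour: hour 1: 7, hour 2: 7, hour 3: 5, hour 4: 5, hour 5: 0.
Peak is 7.

7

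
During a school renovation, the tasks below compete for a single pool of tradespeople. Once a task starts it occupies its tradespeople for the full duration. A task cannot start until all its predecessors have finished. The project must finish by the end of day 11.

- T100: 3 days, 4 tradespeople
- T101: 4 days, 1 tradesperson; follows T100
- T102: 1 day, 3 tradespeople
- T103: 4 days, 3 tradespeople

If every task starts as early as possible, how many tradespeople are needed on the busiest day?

10

Early-start schedule: T100@1, T101@4, T102@1, T103@1.
Load per day: day 1: 10, day 2: 7, day 3: 7, day 4: 4, day 5: 1, day 6: 1, day 7: 1, day 8: 0, day 9: 0, day 10: 0, day 11: 0.
Peak is 10.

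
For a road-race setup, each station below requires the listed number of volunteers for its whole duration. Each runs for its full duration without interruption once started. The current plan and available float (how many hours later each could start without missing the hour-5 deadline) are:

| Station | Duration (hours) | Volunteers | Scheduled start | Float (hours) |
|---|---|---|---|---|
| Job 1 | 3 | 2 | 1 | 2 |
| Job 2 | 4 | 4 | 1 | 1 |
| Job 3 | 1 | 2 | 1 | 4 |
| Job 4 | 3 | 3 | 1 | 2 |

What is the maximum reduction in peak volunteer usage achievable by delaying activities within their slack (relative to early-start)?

Early-start peak: h1:11  h2:9  h3:9  h4:4  h5:0 ⇒ 11.
Leveled (Job 1@1, Job 2@1, Job 3@1, Job 4@2): h1:8  h2:9  h3:9  h4:7  h5:0 ⇒ 9.
Reduction 11 − 9 = 2.

2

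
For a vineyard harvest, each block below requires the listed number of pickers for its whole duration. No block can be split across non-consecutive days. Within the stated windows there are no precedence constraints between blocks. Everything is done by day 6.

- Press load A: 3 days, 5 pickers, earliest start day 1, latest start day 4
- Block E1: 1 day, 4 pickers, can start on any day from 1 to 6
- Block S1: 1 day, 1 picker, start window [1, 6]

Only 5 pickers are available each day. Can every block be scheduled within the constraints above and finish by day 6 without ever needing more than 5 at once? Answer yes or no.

Schedule Press load A@1, Block E1@4, Block S1@4: d1:5  d2:5  d3:5  d4:5  d5:0  d6:0 — peak 5 ≤ 5.

yes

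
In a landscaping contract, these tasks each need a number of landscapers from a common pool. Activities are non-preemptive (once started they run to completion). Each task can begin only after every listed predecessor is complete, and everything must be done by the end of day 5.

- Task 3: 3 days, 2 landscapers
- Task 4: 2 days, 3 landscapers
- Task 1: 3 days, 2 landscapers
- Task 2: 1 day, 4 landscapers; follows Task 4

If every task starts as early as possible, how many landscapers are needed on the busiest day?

Early-start schedule: Task 3@1, Task 4@1, Task 1@1, Task 2@3.
Load per day: day 1: 7, day 2: 7, day 3: 8, day 4: 0, day 5: 0.
Peak is 8.

8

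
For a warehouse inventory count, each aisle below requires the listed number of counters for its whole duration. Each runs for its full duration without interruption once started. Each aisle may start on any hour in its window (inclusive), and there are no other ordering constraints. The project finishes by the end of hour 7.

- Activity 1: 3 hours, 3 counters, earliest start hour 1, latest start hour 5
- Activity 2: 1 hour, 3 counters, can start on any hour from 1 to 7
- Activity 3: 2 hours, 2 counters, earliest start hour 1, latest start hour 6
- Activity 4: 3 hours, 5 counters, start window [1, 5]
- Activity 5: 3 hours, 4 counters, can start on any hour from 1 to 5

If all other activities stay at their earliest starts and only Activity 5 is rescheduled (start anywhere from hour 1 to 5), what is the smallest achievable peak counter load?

Activity 5@1: h1:17  h2:14  h3:12  h4:0  h5:0  h6:0  h7:0 → peak 17
Activity 5@2: h1:13  h2:14  h3:12  h4:4  h5:0  h6:0  h7:0 → peak 14
Activity 5@3: h1:13  h2:10  h3:12  h4:4  h5:4  h6:0  h7:0 → peak 13
Activity 5@4: h1:13  h2:10  h3:8  h4:4  h5:4  h6:4  h7:0 → peak 13
Activity 5@5: h1:13  h2:10  h3:8  h4:0  h5:4  h6:4  h7:4 → peak 13
Best is Activity 5@3, peak 13.

13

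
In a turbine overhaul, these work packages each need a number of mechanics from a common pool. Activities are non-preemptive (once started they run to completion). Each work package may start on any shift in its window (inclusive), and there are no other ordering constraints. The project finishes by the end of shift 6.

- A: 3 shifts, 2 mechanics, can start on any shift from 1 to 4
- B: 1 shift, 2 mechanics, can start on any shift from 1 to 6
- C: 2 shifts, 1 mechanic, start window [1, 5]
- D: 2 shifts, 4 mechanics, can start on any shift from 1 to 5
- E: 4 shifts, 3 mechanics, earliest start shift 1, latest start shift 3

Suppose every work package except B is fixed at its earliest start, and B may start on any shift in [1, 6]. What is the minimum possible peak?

B@1: s1:12  s2:10  s3:5  s4:3  s5:0  s6:0 → peak 12
B@2: s1:10  s2:12  s3:5  s4:3  s5:0  s6:0 → peak 12
B@3: s1:10  s2:10  s3:7  s4:3  s5:0  s6:0 → peak 10
B@4: s1:10  s2:10  s3:5  s4:5  s5:0  s6:0 → peak 10
B@5: s1:10  s2:10  s3:5  s4:3  s5:2  s6:0 → peak 10
B@6: s1:10  s2:10  s3:5  s4:3  s5:0  s6:2 → peak 10
Best is B@3, peak 10.

10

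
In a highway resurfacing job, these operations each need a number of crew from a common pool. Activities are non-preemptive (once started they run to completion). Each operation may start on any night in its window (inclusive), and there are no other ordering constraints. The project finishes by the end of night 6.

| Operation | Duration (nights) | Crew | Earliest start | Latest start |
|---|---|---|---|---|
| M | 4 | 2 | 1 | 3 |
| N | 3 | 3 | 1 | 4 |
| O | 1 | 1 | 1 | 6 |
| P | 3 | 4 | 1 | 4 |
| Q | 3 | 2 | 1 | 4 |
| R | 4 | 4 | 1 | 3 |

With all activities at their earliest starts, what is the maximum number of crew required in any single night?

16

Early-start schedule: M@1, N@1, O@1, P@1, Q@1, R@1.
Load per night: night 1: 16, night 2: 15, night 3: 15, night 4: 6, night 5: 0, night 6: 0.
Peak is 16.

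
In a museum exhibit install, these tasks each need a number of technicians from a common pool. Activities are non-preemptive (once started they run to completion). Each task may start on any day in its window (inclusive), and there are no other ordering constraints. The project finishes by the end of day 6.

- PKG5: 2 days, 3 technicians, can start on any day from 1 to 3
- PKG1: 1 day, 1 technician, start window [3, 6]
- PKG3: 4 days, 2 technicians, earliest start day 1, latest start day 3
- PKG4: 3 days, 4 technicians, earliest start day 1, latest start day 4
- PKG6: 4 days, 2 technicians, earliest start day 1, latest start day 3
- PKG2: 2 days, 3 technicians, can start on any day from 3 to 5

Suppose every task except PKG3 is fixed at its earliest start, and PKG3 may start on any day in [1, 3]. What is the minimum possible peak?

PKG3@1: d1:11  d2:11  d3:12  d4:7  d5:0  d6:0 → peak 12
PKG3@2: d1:9  d2:11  d3:12  d4:7  d5:2  d6:0 → peak 12
PKG3@3: d1:9  d2:9  d3:12  d4:7  d5:2  d6:2 → peak 12
Best is PKG3@1, peak 12.

12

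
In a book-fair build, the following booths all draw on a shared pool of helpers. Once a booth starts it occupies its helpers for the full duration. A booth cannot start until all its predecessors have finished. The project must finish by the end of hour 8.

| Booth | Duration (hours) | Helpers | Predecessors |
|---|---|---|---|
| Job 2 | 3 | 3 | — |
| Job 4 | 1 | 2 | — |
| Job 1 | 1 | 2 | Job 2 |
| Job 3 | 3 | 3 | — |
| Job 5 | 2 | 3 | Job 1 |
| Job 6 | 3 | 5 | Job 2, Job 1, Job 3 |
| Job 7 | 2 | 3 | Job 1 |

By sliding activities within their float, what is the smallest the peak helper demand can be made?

Early-start (Job 2@1, Job 4@1, Job 1@4, Job 3@1, Job 5@5, Job 6@5, Job 7@5) gives peak 11: h1:8  h2:6  h3:6  h4:2  h5:11  h6:11  h7:5  h8:0.
Shift Job 7→7.
Schedule Job 2@1, Job 4@1, Job 1@4, Job 3@1, Job 5@5, Job 6@5, Job 7@7: h1:8  h2:6  h3:6  h4:2  h5:8  h6:8  h7:8  h8:3 — peak 8.

8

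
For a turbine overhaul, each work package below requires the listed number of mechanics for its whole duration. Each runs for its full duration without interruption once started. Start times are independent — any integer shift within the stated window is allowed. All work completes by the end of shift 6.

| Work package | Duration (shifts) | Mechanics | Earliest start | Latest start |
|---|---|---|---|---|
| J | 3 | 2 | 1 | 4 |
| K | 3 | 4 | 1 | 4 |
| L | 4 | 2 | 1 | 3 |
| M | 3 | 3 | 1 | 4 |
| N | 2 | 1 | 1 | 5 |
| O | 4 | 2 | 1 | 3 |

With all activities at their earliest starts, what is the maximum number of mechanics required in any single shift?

14

Early-start schedule: J@1, K@1, L@1, M@1, N@1, O@1.
Load per shift: shift 1: 14, shift 2: 14, shift 3: 13, shift 4: 4, shift 5: 0, shift 6: 0.
Peak is 14.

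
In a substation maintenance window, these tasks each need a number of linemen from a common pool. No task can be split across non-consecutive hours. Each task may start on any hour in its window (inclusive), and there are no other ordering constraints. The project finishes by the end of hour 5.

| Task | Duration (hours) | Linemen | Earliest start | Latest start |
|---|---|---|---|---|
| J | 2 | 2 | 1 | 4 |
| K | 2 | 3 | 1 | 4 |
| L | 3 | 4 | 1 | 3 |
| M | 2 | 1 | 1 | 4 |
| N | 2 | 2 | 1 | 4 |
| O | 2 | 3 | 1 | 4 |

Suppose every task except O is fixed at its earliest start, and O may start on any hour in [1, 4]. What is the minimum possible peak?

12

O@1: h1:15  h2:15  h3:4  h4:0  h5:0 → peak 15
O@2: h1:12  h2:15  h3:7  h4:0  h5:0 → peak 15
O@3: h1:12  h2:12  h3:7  h4:3  h5:0 → peak 12
O@4: h1:12  h2:12  h3:4  h4:3  h5:3 → peak 12
Best is O@3, peak 12.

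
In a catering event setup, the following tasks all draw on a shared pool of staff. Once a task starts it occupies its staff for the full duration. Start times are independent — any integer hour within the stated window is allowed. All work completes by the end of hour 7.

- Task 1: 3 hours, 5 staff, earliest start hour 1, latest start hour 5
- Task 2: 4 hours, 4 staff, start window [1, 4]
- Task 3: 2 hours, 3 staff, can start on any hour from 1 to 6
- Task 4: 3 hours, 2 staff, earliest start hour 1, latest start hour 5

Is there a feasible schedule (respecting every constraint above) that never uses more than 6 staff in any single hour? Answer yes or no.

Total staffer-hours = 43; over 7 hours the average is 43/7 > 6, so some hour must exceed 6.

no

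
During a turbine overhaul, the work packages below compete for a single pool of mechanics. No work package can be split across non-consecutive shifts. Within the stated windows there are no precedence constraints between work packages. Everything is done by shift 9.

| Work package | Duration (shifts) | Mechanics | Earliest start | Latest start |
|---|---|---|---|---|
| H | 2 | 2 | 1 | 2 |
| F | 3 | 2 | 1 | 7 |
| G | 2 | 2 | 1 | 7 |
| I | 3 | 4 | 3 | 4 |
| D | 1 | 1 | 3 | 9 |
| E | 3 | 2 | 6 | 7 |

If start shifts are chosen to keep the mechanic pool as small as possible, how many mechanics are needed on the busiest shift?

Early-start (H@1, F@1, G@1, I@3, D@3, E@6) gives peak 7: s1:6  s2:6  s3:7  s4:4  s5:4  s6:2  s7:2  s8:2  s9:0.
Shift G→7, I→4, E→7.
Schedule H@1, F@1, G@7, I@4, D@3, E@7: s1:4  s2:4  s3:3  s4:4  s5:4  s6:4  s7:4  s8:4  s9:2 — peak 4.
Total mechanic-shifts = 33 over 9 shifts ⇒ peak ≥ ⌈33/9⌉ = 4, so 4 is optimal.

4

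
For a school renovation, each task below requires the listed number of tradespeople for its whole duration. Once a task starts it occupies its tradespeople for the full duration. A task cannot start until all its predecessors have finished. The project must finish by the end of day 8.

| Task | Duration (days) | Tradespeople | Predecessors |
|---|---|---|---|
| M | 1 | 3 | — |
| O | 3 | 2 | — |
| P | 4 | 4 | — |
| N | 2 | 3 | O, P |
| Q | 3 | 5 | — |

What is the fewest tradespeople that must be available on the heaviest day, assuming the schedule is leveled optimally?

8

Early-start (M@1, O@1, P@1, N@5, Q@1) gives peak 14: d1:14  d2:11  d3:11  d4:4  d5:3  d6:3  d7:0  d8:0.
Shift P→2, N→6, Q→6.
Schedule M@1, O@1, P@2, N@6, Q@6: d1:5  d2:6  d3:6  d4:4  d5:4  d6:8  d7:8  d8:5 — peak 8.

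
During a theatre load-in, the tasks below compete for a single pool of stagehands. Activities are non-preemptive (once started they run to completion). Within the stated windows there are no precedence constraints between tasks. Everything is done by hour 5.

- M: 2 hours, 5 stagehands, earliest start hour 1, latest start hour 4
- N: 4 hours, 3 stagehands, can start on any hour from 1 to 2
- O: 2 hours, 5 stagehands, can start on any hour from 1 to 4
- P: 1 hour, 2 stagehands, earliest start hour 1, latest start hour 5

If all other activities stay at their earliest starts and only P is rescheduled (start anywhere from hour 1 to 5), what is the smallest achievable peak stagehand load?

13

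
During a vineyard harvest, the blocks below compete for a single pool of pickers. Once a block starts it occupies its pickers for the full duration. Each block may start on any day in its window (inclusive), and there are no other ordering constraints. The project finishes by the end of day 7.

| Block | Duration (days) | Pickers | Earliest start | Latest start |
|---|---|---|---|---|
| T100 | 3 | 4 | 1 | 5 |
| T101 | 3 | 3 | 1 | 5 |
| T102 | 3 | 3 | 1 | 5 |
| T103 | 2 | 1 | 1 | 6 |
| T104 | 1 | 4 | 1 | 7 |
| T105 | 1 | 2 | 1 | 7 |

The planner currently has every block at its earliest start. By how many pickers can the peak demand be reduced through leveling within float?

11

Early-start peak: d1:17  d2:11  d3:10  d4:0  d5:0  d6:0  d7:0 ⇒ 17.
Leveled (T100@1, T101@4, T102@4, T103@1, T104@7, T105@3): d1:5  d2:5  d3:6  d4:6  d5:6  d6:6  d7:4 ⇒ 6.
Reduction 17 − 6 = 11.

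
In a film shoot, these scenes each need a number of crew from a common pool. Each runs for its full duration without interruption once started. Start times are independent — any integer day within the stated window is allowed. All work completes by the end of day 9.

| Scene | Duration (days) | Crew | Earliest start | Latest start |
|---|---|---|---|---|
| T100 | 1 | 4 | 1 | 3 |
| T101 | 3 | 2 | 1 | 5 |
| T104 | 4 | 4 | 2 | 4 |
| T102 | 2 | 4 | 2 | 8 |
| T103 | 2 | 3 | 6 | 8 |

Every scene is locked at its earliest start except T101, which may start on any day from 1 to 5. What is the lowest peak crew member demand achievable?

8

T101@1: d1:6  d2:10  d3:10  d4:4  d5:4  d6:3  d7:3  d8:0  d9:0 → peak 10
T101@2: d1:4  d2:10  d3:10  d4:6  d5:4  d6:3  d7:3  d8:0  d9:0 → peak 10
T101@3: d1:4  d2:8  d3:10  d4:6  d5:6  d6:3  d7:3  d8:0  d9:0 → peak 10
T101@4: d1:4  d2:8  d3:8  d4:6  d5:6  d6:5  d7:3  d8:0  d9:0 → peak 8
T101@5: d1:4  d2:8  d3:8  d4:4  d5:6  d6:5  d7:5  d8:0  d9:0 → peak 8
Best is T101@4, peak 8.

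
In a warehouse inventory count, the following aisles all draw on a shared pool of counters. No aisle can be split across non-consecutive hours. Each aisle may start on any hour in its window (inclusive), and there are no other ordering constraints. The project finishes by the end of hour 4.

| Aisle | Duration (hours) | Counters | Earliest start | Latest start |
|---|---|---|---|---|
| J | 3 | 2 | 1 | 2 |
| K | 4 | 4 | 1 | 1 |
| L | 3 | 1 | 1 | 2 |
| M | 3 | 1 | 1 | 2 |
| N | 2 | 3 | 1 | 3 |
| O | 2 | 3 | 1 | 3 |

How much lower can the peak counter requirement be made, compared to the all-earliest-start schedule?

3

Early-start peak: h1:14  h2:14  h3:8  h4:4 ⇒ 14.
Leveled (J@1, K@1, L@1, M@1, N@1, O@3): h1:11  h2:11  h3:11  h4:7 ⇒ 11.
Reduction 14 − 11 = 3.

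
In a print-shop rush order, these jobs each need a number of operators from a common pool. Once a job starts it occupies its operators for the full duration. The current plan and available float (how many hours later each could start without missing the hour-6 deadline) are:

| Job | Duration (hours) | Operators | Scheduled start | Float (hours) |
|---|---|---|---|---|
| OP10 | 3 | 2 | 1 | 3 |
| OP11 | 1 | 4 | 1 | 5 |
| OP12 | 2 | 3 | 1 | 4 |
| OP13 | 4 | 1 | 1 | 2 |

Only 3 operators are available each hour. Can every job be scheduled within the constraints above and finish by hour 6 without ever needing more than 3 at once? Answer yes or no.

no

Total operator-hours = 20; over 6 hours the average is 20/6 > 3, so some hour must exceed 3.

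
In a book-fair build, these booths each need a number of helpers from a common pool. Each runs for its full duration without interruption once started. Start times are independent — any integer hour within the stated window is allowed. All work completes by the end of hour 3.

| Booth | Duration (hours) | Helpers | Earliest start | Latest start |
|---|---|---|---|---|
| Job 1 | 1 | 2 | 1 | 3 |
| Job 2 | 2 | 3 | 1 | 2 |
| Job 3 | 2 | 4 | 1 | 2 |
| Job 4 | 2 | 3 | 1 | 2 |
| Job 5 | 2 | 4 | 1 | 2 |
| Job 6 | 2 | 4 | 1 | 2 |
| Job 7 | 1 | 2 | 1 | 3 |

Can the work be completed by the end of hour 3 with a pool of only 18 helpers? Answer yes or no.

Schedule Job 1@1, Job 2@1, Job 3@1, Job 4@1, Job 5@1, Job 6@2, Job 7@1: h1:18  h2:18  h3:4 — peak 18 ≤ 18.

yes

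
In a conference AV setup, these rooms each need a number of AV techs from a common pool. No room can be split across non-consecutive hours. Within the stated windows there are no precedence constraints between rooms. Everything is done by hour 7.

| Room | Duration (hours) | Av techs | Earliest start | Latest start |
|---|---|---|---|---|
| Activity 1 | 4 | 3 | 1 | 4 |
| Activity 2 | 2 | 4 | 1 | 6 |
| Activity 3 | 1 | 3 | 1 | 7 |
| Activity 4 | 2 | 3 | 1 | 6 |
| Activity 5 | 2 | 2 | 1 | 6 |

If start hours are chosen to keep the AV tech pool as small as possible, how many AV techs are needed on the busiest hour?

6

Early-start (Activity 1@1, Activity 2@1, Activity 3@1, Activity 4@1, Activity 5@1) gives peak 15: h1:15  h2:12  h3:3  h4:3  h5:0  h6:0  h7:0.
Shift Activity 2→5, Activity 4→2, Activity 5→4.
Schedule Activity 1@1, Activity 2@5, Activity 3@1, Activity 4@2, Activity 5@4: h1:6  h2:6  h3:6  h4:5  h5:6  h6:4  h7:0 — peak 6.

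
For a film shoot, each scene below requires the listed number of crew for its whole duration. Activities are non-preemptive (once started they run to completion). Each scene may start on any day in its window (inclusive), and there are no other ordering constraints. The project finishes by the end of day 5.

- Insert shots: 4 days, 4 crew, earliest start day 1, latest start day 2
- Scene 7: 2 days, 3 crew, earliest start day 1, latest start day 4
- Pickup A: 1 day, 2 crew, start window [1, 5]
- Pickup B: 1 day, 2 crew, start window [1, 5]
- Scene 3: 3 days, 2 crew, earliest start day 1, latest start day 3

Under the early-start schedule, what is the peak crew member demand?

13

Early-start schedule: Insert shots@1, Scene 7@1, Pickup A@1, Pickup B@1, Scene 3@1.
Load per day: day 1: 13, day 2: 9, day 3: 6, day 4: 4, day 5: 0.
Peak is 13.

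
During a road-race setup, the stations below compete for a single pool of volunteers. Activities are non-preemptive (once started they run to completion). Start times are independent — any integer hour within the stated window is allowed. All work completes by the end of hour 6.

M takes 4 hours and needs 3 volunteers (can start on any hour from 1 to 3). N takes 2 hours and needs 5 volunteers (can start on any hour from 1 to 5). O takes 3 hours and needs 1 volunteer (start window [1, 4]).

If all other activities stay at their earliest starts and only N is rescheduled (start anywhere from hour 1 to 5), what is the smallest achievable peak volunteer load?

N@1: h1:9  h2:9  h3:4  h4:3  h5:0  h6:0 → peak 9
N@2: h1:4  h2:9  h3:9  h4:3  h5:0  h6:0 → peak 9
N@3: h1:4  h2:4  h3:9  h4:8  h5:0  h6:0 → peak 9
N@4: h1:4  h2:4  h3:4  h4:8  h5:5  h6:0 → peak 8
N@5: h1:4  h2:4  h3:4  h4:3  h5:5  h6:5 → peak 5
Best is N@5, peak 5.

5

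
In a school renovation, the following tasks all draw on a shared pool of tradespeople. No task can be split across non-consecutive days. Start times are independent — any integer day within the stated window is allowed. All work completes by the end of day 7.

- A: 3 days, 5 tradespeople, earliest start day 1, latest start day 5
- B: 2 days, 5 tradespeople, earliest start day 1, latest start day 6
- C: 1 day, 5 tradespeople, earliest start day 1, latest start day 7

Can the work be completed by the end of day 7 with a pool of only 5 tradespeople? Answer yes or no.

Schedule A@1, B@4, C@6: d1:5  d2:5  d3:5  d4:5  d5:5  d6:5  d7:0 — peak 5 ≤ 5.

yes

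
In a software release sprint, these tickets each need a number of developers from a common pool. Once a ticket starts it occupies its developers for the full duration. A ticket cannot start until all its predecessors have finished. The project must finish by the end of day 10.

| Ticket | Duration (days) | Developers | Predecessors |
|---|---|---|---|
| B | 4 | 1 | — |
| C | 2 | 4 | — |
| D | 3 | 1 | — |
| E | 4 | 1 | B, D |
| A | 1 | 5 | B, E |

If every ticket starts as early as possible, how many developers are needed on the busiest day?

Early-start schedule: B@1, C@1, D@1, E@5, A@9.
Load per day: day 1: 6, day 2: 6, day 3: 2, day 4: 1, day 5: 1, day 6: 1, day 7: 1, day 8: 1, day 9: 5, day 10: 0.
Peak is 6.

6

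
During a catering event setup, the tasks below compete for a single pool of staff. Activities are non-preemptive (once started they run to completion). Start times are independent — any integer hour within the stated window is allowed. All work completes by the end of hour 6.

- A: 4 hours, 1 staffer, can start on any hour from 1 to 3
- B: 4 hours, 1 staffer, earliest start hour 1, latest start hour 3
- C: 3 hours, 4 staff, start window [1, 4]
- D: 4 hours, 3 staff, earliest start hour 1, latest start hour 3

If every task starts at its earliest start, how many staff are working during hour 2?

9

At early start, hour 2 has: A, B, C, D.
Demand: 1 + 1 + 4 + 3 = 9.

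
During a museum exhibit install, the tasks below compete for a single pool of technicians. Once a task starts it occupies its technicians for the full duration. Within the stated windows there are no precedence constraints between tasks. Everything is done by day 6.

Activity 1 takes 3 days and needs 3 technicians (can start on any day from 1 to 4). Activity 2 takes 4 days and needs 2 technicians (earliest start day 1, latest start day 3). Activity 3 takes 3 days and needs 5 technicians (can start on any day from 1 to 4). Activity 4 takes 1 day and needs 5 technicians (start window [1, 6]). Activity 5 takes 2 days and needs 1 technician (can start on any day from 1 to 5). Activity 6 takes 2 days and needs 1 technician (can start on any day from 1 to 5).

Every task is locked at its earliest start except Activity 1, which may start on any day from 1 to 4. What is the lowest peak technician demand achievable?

14

Activity 1@1: d1:17  d2:12  d3:10  d4:2  d5:0  d6:0 → peak 17
Activity 1@2: d1:14  d2:12  d3:10  d4:5  d5:0  d6:0 → peak 14
Activity 1@3: d1:14  d2:9  d3:10  d4:5  d5:3  d6:0 → peak 14
Activity 1@4: d1:14  d2:9  d3:7  d4:5  d5:3  d6:3 → peak 14
Best is Activity 1@2, peak 14.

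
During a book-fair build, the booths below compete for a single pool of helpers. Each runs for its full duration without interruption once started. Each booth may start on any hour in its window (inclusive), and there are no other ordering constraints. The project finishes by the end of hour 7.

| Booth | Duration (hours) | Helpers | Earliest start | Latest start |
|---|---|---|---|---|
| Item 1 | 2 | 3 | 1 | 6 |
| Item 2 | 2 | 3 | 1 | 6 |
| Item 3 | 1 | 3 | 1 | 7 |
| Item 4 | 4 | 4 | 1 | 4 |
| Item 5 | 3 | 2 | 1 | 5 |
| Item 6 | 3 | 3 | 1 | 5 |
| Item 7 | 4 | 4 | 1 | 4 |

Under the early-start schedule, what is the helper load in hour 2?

At early start, hour 2 has: Item 1, Item 2, Item 4, Item 5, Item 6, Item 7.
Demand: 3 + 3 + 4 + 2 + 3 + 4 = 19.

19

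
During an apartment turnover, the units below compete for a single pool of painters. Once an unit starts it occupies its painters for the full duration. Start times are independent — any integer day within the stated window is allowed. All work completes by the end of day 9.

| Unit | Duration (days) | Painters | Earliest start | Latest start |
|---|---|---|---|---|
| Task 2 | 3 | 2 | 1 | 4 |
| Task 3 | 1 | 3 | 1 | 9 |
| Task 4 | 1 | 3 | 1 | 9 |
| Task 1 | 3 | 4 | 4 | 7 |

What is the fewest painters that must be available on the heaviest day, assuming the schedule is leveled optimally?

4

Early-start (Task 2@1, Task 3@1, Task 4@1, Task 1@4) gives peak 8: d1:8  d2:2  d3:2  d4:4  d5:4  d6:4  d7:0  d8:0  d9:0.
Shift Task 3→4, Task 4→5, Task 1→6.
Schedule Task 2@1, Task 3@4, Task 4@5, Task 1@6: d1:2  d2:2  d3:2  d4:3  d5:3  d6:4  d7:4  d8:4  d9:0 — peak 4.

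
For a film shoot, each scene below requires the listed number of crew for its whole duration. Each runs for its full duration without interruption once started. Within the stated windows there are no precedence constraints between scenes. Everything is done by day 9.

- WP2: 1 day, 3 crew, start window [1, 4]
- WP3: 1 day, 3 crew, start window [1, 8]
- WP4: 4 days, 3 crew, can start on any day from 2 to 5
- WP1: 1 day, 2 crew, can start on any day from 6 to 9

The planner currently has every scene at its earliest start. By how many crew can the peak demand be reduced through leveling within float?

Early-start peak: d1:6  d2:3  d3:3  d4:3  d5:3  d6:2  d7:0  d8:0  d9:0 ⇒ 6.
Leveled (WP2@1, WP3@2, WP4@3, WP1@7): d1:3  d2:3  d3:3  d4:3  d5:3  d6:3  d7:2  d8:0  d9:0 ⇒ 3.
Reduction 6 − 3 = 3.

3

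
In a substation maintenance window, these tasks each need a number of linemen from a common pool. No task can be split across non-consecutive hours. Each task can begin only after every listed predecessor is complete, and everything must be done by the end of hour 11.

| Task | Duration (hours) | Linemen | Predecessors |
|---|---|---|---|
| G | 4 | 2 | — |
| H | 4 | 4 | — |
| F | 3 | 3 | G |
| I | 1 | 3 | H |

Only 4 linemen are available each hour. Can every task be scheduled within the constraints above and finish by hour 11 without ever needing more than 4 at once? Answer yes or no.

no

The minimum achievable peak is 5; 4 < 5, so no feasible schedule stays within the cap.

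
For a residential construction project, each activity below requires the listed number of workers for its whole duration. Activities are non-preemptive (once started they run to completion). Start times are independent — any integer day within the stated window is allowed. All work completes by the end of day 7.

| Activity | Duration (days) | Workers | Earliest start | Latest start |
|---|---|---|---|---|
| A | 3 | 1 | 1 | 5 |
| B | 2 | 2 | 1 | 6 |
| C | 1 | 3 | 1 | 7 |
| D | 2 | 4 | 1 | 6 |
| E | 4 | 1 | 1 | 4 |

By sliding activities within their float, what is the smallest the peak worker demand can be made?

4

Early-start (A@1, B@1, C@1, D@1, E@1) gives peak 11: d1:11  d2:8  d3:2  d4:1  d5:0  d6:0  d7:0.
Shift C→4, D→5.
Schedule A@1, B@1, C@4, D@5, E@1: d1:4  d2:4  d3:2  d4:4  d5:4  d6:4  d7:0 — peak 4.
Total worker-days = 22 over 7 days ⇒ peak ≥ ⌈22/7⌉ = 4, so 4 is optimal.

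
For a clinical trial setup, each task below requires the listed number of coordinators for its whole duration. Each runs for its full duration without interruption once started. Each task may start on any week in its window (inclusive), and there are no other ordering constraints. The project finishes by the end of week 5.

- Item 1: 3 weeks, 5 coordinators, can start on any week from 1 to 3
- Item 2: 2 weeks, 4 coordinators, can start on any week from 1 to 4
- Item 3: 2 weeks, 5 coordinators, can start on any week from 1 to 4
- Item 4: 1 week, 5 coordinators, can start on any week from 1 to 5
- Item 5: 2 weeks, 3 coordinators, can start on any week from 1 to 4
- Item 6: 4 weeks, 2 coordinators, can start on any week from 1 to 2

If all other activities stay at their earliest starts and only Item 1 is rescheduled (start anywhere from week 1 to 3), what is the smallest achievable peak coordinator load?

19

Item 1@1: w1:24  w2:19  w3:7  w4:2  w5:0 → peak 24
Item 1@2: w1:19  w2:19  w3:7  w4:7  w5:0 → peak 19
Item 1@3: w1:19  w2:14  w3:7  w4:7  w5:5 → peak 19
Best is Item 1@2, peak 19.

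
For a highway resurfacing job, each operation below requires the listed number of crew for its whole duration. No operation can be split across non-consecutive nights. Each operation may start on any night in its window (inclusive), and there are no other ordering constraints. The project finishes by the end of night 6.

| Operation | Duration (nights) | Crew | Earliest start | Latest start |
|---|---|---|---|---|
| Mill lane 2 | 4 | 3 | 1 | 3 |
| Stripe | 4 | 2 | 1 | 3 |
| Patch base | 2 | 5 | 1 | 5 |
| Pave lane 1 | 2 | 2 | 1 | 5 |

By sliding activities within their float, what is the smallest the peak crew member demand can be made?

7

Early-start (Mill lane 2@1, Stripe@1, Patch base@1, Pave lane 1@1) gives peak 12: n1:12  n2:12  n3:5  n4:5  n5:0  n6:0.
Shift Patch base→5.
Schedule Mill lane 2@1, Stripe@1, Patch base@5, Pave lane 1@1: n1:7  n2:7  n3:5  n4:5  n5:5  n6:5 — peak 7.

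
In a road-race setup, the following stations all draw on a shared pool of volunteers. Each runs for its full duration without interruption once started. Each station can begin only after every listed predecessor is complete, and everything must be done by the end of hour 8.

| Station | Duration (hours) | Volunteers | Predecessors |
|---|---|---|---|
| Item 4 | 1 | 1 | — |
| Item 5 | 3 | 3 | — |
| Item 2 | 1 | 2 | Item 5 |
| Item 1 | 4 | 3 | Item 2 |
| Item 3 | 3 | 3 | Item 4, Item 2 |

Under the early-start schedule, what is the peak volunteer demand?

6

Early-start schedule: Item 4@1, Item 5@1, Item 2@4, Item 1@5, Item 3@5.
Load per hour: hour 1: 4, hour 2: 3, hour 3: 3, hour 4: 2, hour 5: 6, hour 6: 6, hour 7: 6, hour 8: 3.
Peak is 6.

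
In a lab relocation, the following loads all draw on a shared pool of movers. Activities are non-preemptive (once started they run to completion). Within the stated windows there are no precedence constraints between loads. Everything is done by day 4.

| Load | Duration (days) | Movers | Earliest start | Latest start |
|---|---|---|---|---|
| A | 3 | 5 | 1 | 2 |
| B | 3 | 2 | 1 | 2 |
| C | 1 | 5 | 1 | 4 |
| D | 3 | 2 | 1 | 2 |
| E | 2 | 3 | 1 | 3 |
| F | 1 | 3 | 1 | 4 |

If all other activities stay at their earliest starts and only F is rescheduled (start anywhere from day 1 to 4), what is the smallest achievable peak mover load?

F@1: d1:20  d2:12  d3:9  d4:0 → peak 20
F@2: d1:17  d2:15  d3:9  d4:0 → peak 17
F@3: d1:17  d2:12  d3:12  d4:0 → peak 17
F@4: d1:17  d2:12  d3:9  d4:3 → peak 17
Best is F@2, peak 17.

17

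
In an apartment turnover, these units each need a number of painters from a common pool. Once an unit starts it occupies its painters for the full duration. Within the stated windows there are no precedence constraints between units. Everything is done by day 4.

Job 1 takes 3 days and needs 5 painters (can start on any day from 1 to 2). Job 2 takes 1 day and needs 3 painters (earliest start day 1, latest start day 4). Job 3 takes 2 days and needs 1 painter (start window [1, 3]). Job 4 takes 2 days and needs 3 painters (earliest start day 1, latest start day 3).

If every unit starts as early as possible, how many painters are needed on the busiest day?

12

Early-start schedule: Job 1@1, Job 2@1, Job 3@1, Job 4@1.
Load per day: day 1: 12, day 2: 9, day 3: 5, day 4: 0.
Peak is 12.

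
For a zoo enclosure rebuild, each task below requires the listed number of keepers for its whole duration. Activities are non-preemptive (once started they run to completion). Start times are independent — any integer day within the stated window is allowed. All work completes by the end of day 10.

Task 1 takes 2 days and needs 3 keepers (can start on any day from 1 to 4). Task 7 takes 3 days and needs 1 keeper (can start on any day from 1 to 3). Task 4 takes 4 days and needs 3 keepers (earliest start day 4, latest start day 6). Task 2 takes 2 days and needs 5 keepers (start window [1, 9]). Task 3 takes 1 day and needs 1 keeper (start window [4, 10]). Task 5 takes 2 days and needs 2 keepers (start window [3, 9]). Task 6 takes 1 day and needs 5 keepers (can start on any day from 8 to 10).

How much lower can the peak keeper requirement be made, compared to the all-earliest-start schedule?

4

Early-start peak: d1:9  d2:9  d3:3  d4:6  d5:3  d6:3  d7:3  d8:5  d9:0  d10:0 ⇒ 9.
Leveled (Task 1@1, Task 7@1, Task 4@4, Task 2@8, Task 3@4, Task 5@5, Task 6@10): d1:4  d2:4  d3:1  d4:4  d5:5  d6:5  d7:3  d8:5  d9:5  d10:5 ⇒ 5.
Reduction 9 − 5 = 4.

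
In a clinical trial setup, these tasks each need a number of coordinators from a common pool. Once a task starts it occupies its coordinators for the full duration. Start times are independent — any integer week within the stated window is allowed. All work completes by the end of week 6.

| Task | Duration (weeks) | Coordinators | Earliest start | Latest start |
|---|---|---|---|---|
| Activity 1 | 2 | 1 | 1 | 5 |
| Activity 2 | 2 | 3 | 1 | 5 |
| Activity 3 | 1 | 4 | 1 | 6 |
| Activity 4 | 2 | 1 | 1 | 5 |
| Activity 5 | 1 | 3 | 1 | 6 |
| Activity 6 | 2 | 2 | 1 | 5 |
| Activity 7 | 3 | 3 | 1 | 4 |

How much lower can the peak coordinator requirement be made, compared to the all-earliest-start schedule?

11

Early-start peak: w1:17  w2:10  w3:3  w4:0  w5:0  w6:0 ⇒ 17.
Leveled (Activity 1@1, Activity 2@1, Activity 3@3, Activity 4@1, Activity 5@4, Activity 6@5, Activity 7@4): w1:5  w2:5  w3:4  w4:6  w5:5  w6:5 ⇒ 6.
Reduction 17 − 6 = 11.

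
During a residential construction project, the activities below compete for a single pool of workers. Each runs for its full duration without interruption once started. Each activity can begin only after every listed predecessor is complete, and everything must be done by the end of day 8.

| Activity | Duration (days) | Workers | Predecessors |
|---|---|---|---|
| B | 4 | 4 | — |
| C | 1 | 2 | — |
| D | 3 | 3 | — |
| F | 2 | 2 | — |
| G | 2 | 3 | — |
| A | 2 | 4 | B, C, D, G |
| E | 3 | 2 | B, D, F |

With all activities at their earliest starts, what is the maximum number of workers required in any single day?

14

Early-start schedule: B@1, C@1, D@1, F@1, G@1, A@5, E@5.
Load per day: day 1: 14, day 2: 12, day 3: 7, day 4: 4, day 5: 6, day 6: 6, day 7: 2, day 8: 0.
Peak is 14.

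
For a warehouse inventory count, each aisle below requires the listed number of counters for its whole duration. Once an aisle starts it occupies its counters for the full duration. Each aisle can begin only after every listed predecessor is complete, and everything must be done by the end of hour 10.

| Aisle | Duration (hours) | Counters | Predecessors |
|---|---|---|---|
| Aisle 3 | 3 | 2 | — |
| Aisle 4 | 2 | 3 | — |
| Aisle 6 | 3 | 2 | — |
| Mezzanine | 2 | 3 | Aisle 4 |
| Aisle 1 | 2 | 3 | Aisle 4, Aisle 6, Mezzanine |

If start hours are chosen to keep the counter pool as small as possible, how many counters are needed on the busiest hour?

4

Early-start (Aisle 3@1, Aisle 4@1, Aisle 6@1, Mezzanine@3, Aisle 1@5) gives peak 7: h1:7  h2:7  h3:7  h4:3  h5:3  h6:3  h7:0  h8:0  h9:0  h10:0.
Shift Aisle 4→4, Mezzanine→6, Aisle 1→8.
Schedule Aisle 3@1, Aisle 4@4, Aisle 6@1, Mezzanine@6, Aisle 1@8: h1:4  h2:4  h3:4  h4:3  h5:3  h6:3  h7:3  h8:3  h9:3  h10:0 — peak 4.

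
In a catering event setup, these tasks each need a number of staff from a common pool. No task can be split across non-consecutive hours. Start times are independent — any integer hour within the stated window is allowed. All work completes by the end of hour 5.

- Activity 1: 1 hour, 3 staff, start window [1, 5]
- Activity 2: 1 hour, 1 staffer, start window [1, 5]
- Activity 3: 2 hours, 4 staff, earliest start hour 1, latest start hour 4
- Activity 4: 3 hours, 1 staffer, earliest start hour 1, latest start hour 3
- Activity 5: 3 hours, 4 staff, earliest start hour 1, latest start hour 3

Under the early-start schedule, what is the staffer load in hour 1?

At early start, hour 1 has: Activity 1, Activity 2, Activity 3, Activity 4, Activity 5.
Demand: 3 + 1 + 4 + 1 + 4 = 13.

13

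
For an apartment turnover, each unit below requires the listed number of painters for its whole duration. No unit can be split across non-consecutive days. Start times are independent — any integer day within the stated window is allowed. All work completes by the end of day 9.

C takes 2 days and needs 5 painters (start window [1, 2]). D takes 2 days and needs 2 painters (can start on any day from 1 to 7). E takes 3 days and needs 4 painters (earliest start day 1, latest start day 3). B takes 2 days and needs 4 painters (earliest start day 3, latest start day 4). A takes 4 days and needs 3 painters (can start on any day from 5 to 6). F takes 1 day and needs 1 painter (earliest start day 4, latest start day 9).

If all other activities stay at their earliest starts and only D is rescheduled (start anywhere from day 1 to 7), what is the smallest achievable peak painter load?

9

D@1: d1:11  d2:11  d3:8  d4:5  d5:3  d6:3  d7:3  d8:3  d9:0 → peak 11
D@2: d1:9  d2:11  d3:10  d4:5  d5:3  d6:3  d7:3  d8:3  d9:0 → peak 11
D@3: d1:9  d2:9  d3:10  d4:7  d5:3  d6:3  d7:3  d8:3  d9:0 → peak 10
D@4: d1:9  d2:9  d3:8  d4:7  d5:5  d6:3  d7:3  d8:3  d9:0 → peak 9
D@5: d1:9  d2:9  d3:8  d4:5  d5:5  d6:5  d7:3  d8:3  d9:0 → peak 9
D@6: d1:9  d2:9  d3:8  d4:5  d5:3  d6:5  d7:5  d8:3  d9:0 → peak 9
D@7: d1:9  d2:9  d3:8  d4:5  d5:3  d6:3  d7:5  d8:5  d9:0 → peak 9
Best is D@4, peak 9.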